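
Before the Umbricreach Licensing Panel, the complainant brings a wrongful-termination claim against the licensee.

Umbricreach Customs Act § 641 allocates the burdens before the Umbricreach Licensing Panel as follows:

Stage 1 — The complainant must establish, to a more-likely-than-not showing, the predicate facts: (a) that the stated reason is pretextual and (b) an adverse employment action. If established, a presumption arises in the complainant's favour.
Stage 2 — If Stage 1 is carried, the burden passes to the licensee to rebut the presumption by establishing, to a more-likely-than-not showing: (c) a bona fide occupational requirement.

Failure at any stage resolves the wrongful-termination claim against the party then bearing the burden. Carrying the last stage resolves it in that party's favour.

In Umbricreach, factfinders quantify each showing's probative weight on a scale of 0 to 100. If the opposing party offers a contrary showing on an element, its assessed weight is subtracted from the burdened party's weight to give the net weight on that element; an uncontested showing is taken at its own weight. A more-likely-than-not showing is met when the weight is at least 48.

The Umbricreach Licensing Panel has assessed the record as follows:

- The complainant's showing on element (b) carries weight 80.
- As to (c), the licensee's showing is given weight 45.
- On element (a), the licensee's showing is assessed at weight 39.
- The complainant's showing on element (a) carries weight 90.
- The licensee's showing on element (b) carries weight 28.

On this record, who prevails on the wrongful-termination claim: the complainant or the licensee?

Stage 1 (complainant, a more-likely-than-not showing, weight is at least 48): (a) net 90−39=51 ≥ 48 — meets; (b) net 80−28=52 ≥ 48 — meets.
  Stage 1 carried; the burden shifts to the licensee.
Stage 2 (licensee, a more-likely-than-not showing, weight is at least 48): (c) 45 < 48 — fails.
  The licensee does not carry Stage 2.
The analysis ends at Stage 2; the complainant prevails.

complainant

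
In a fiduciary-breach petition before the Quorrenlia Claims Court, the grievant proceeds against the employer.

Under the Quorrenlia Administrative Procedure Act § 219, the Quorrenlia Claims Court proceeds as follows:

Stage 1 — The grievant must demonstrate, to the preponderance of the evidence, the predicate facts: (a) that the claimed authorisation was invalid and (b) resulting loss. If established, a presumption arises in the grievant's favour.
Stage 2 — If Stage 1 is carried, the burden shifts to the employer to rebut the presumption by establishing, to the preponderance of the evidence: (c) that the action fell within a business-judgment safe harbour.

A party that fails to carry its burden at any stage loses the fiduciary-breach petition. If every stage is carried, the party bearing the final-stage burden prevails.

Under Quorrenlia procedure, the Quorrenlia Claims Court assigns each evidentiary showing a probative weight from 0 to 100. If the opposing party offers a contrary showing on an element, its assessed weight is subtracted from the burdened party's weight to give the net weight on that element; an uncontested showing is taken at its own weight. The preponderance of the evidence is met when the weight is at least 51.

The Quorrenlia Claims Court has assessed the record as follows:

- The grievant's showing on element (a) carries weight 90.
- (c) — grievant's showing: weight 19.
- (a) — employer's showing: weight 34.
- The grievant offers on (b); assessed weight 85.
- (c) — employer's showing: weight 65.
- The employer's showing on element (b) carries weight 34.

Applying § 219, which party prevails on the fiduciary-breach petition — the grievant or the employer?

At Stage 1 the grievant must meet the preponderance of the evidence (weight is at least 51): on (a) the weight is 90 less the opposing 34 gives net 56, which does reach 51, so (a) meets the standard; on (b) the weight is 85 less the opposing 34 gives net 51, ≥ 51, so (b) meets the standard.
  Stage 1 is satisfied; the onus moves to the employer.
At Stage 2 the employer must meet the preponderance of the evidence (weight is at least 51): on (c) the weight is 65 less the opposing 19 gives net 46, < 51, so (c) does not meet the standard.
  The employer does not carry Stage 2.
The analysis ends at Stage 2; the grievant prevails.

grievant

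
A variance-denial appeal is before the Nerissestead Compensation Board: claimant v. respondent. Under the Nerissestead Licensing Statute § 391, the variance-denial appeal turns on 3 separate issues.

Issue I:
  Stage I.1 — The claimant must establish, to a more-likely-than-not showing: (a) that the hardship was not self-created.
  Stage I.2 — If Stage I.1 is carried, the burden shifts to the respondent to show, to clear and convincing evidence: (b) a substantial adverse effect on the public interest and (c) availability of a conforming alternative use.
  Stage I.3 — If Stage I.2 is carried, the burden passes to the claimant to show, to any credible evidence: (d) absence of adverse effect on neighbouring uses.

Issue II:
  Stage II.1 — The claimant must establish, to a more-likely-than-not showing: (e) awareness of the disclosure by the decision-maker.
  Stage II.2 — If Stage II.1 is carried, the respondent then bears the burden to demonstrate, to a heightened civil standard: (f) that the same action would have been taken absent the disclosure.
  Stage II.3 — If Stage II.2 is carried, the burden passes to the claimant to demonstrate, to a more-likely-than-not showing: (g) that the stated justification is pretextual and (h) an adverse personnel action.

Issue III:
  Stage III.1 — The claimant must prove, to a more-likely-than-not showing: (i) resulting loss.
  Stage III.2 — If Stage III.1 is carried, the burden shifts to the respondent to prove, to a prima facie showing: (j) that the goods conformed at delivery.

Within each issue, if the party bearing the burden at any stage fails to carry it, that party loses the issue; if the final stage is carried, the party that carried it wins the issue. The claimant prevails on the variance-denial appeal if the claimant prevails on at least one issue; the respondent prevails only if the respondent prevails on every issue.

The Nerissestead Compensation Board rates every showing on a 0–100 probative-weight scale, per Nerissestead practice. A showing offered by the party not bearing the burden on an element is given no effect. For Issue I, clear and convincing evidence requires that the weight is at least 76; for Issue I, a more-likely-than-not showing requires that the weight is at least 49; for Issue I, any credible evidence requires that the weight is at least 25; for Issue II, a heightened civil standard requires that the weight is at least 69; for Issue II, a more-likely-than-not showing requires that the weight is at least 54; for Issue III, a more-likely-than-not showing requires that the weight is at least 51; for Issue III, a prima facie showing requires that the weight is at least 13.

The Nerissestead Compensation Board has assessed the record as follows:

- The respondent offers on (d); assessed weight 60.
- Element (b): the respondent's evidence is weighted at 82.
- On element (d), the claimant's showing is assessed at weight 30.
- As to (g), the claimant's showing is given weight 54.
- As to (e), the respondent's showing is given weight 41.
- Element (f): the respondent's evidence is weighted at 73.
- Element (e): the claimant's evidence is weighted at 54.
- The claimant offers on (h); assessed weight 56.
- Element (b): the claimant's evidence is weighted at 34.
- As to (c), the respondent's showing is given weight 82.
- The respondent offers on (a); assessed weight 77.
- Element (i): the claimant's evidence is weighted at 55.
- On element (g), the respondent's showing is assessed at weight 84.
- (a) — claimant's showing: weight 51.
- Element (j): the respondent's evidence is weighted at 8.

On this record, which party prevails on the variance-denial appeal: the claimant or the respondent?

— Issue I —
At Stage I.1 the claimant must meet a more-likely-than-not showing (weight is at least 49): on (a) the weight is 51 (the respondent's 77 is given no effect), ≥ 49, so (a) meets the standard.
  Stage I.1 is satisfied; the onus moves to the respondent.
At Stage I.2 the respondent must meet clear and convincing evidence (weight is at least 76): on (b) the weight is 82 (the claimant's 34 is given no effect), which does reach 76, so (b) meets the standard; on (c) the weight is 82, which does reach 76, so (c) meets the standard.
  Stage I.2 carried; the burden shifts to the claimant.
At Stage I.3 the claimant must meet any credible evidence (weight is at least 25): on (d) the weight is 30 (the respondent's 60 is given no effect), ≥ 25, so (d) meets the standard.
  Stage I.3 carried; the final stage is satisfied.
All stages carried — the claimant prevails on this issue.
— Issue II —
Stage II.1 — burden on claimant; standard: a more-likely-than-not showing (weight is at least 54).
    (e): 54 (respondent's 41 disregarded) ≥ 54 [met]
  Stage II.1 carried; the burden shifts to the respondent.
Stage II.2 — burden on respondent; standard: a heightened civil standard (weight is at least 69).
    (f): 73 ≥ 69 [met]
  Stage II.2 is satisfied; the onus moves to the claimant.
Stage II.3 — burden on claimant; standard: a more-likely-than-not showing (weight is at least 54).
    (g): 54 (respondent's 84 disregarded) ≥ 54 [met]
    (h): 56 ≥ 54 [met]
  The claimant carries the last stage.
Every stage carried; the claimant prevails on this issue.
— Issue III —
Stage III.1 (claimant, a more-likely-than-not showing, weight is at least 51): (i) 55 ≥ 51 — meets.
  Stage III.1 carried; the burden shifts to the respondent.
Stage III.2 (respondent, a prima facie showing, weight is at least 13): (j) 8 < 13 — fails.
  Not every element is met, so the respondent fails to carry Stage III.2.
The claimant prevails on this issue.
Per-issue: Issue I → claimant; Issue II → claimant; Issue III → claimant. The claimant must prevail on at least one issue; overall, the claimant prevails.

claimant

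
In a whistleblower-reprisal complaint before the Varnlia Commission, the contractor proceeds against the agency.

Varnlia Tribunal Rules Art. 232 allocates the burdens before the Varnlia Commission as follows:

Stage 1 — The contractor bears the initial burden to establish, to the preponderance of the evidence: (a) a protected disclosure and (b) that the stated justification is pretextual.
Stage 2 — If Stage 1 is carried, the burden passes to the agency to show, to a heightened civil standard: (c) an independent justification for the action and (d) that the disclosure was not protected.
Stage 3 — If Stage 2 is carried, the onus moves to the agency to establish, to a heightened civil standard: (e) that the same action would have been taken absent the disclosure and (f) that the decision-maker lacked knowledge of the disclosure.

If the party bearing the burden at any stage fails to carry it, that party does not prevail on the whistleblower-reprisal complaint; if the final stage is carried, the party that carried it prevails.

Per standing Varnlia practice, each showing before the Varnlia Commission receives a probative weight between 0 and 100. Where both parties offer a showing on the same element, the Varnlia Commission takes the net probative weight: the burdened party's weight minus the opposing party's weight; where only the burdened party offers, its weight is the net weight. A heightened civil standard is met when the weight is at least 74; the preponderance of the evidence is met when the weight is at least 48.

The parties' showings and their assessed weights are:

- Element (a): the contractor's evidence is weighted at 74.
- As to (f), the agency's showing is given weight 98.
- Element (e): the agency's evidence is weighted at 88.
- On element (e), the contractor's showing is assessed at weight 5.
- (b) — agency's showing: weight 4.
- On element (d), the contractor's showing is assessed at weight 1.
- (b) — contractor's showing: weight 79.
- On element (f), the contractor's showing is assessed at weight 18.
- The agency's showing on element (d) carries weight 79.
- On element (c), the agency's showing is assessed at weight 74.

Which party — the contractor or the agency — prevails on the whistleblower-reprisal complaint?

agency

Stage 1 — burden on contractor; standard: the preponderance of the evidence (weight is at least 48).
    (a): 74 ≥ 48 [met]
    (b): 79 − 4 = 75 ≥ 48 [met]
  Stage 1 carried; the burden shifts to the agency.
Stage 2 — burden on agency; standard: a heightened civil standard (weight is at least 74).
    (c): 74 ≥ 74 [met]
    (d): 79 − 1 = 78 ≥ 74 [met]
  Stage 2 is satisfied; the agency continues to bear the burden.
Stage 3 — burden on agency; standard: a heightened civil standard (weight is at least 74).
    (e): 88 − 5 = 83 ≥ 74 [met]
    (f): 98 − 18 = 80 ≥ 74 [met]
  Stage 3 carried; the final stage is satisfied.
With every stage satisfied, the agency prevails.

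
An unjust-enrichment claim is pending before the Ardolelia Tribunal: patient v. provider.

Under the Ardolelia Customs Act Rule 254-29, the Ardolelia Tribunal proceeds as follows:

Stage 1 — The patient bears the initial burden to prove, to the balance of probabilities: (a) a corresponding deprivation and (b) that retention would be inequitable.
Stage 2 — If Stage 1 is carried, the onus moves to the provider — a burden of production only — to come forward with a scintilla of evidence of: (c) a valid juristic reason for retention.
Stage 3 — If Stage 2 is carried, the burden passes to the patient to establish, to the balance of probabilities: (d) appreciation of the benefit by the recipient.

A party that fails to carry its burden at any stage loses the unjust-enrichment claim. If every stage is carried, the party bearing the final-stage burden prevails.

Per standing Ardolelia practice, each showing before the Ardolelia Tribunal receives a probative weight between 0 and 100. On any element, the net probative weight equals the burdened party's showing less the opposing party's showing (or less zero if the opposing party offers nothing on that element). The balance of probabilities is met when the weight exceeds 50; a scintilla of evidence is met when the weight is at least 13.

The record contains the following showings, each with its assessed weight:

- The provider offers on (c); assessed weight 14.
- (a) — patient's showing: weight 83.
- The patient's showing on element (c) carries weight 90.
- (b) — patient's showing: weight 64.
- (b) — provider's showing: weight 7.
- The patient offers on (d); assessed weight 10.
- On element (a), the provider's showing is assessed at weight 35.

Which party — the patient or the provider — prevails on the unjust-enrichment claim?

provider

Stage 1 (patient, the balance of probabilities, weight exceeds 50): (a) net 83−35=48 ≤ 50 — fails; (b) net 64−7=57 > 50 — meets.
  Stage 1 not carried; the patient fails its burden.
So the provider prevails.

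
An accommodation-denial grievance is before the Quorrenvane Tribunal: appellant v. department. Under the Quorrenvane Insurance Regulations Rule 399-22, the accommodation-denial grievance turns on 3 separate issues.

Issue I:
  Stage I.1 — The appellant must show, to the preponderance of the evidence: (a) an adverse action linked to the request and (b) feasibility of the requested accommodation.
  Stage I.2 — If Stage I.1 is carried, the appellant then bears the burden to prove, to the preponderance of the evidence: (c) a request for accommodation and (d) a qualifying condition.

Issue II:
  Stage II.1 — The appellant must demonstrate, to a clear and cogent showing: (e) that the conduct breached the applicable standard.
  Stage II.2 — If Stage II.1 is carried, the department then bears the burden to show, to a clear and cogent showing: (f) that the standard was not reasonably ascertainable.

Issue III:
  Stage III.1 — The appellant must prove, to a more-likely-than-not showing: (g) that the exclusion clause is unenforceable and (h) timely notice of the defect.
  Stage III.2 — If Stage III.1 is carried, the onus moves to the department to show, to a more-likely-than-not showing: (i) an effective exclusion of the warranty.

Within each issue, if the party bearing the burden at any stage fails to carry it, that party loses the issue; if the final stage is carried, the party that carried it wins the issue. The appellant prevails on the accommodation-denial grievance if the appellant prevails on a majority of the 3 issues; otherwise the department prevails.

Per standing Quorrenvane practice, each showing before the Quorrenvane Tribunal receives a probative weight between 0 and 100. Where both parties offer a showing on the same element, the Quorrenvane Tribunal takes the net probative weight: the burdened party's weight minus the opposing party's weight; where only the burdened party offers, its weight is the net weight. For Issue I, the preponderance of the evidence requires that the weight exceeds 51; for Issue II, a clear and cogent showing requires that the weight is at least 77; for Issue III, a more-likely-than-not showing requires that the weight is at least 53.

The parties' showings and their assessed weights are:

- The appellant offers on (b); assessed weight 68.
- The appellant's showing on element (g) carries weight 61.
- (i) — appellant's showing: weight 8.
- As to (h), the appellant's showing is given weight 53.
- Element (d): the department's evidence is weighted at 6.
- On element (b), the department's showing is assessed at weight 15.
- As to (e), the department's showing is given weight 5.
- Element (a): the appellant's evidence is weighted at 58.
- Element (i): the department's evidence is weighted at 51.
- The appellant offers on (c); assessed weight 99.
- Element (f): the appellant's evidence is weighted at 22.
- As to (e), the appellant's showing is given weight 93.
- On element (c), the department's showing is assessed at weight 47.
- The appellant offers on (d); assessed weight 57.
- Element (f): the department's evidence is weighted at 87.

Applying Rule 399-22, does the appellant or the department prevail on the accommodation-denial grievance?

— Issue I —
Stage I.1 — burden on appellant; standard: the preponderance of the evidence (weight exceeds 51).
    (a): 58 > 51 [met]
    (b): 68 − 15 = 53 > 51 [met]
  All elements met. The appellant retains the burden for Stage I.2.
Stage I.2 — burden on appellant; standard: the preponderance of the evidence (weight exceeds 51).
    (c): 99 − 47 = 52 > 51 [met]
    (d): 57 − 6 = 51 ≤ 51 [not met]
  The appellant does not carry Stage I.2.
The department prevails on this issue.
— Issue II —
Stage II.1 (appellant, a clear and cogent showing, weight is at least 77): (e) net 93−5=88 ≥ 77 — meets.
  Stage II.1 carried; the burden shifts to the department.
Stage II.2 (department, a clear and cogent showing, weight is at least 77): (f) net 87−22=65 < 77 — fails.
  Not every element is met, so the department fails to carry Stage II.2.
The analysis ends at Stage II.2; the appellant prevails on this issue.
— Issue III —
At Stage III.1 the appellant must meet a more-likely-than-not showing (weight is at least 53): on (g) the weight is 61, ≥ 53, so (g) meets the standard; on (h) the weight is 53, which does reach 53, so (h) meets the standard.
  Stage III.1 carried; the burden shifts to the department.
At Stage III.2 the department must meet a more-likely-than-not showing (weight is at least 53): on (i) the weight is 51 less the opposing 8 gives net 43, which does not reach 53, so (i) does not meet the standard.
  Not every element is met, so the department fails to carry Stage III.2.
The appellant prevails on this issue.
Per-issue: Issue I → department; Issue II → appellant; Issue III → appellant. The appellant must prevail on a majority of issues; overall, the appellant prevails.

appellant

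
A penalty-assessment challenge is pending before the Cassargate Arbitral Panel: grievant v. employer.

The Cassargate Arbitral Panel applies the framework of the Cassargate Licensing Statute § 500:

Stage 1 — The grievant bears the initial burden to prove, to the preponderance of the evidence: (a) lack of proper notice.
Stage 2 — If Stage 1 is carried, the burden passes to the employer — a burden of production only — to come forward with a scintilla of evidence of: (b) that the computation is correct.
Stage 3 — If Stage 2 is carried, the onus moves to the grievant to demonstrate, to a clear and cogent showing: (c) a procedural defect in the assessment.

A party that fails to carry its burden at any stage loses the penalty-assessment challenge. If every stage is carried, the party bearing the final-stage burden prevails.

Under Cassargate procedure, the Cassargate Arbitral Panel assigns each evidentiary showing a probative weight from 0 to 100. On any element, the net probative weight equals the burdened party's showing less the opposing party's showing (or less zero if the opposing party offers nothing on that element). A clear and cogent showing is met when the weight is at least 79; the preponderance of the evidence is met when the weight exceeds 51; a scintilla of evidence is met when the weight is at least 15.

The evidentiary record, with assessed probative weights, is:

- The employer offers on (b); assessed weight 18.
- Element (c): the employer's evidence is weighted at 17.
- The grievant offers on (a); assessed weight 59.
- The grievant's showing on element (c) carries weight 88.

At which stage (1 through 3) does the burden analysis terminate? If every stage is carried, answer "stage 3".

stage 3

At Stage 1 the grievant must meet the preponderance of the evidence (weight exceeds 51): on (a) the weight is 59, > 51, so (a) meets the standard.
  Stage 1 is satisfied; the onus moves to the employer.
At Stage 2 the employer must meet a scintilla of evidence (weight is at least 15): on (b) the weight is 18, which does reach 15, so (b) meets the standard.
  All elements met. The burden passes to the grievant.
At Stage 3 the grievant must meet a clear and cogent showing (weight is at least 79): on (c) the weight is 88 less the opposing 17 gives net 71, < 79, so (c) does not meet the standard.
  Stage 3 not carried; the grievant fails its burden.
The employer prevails.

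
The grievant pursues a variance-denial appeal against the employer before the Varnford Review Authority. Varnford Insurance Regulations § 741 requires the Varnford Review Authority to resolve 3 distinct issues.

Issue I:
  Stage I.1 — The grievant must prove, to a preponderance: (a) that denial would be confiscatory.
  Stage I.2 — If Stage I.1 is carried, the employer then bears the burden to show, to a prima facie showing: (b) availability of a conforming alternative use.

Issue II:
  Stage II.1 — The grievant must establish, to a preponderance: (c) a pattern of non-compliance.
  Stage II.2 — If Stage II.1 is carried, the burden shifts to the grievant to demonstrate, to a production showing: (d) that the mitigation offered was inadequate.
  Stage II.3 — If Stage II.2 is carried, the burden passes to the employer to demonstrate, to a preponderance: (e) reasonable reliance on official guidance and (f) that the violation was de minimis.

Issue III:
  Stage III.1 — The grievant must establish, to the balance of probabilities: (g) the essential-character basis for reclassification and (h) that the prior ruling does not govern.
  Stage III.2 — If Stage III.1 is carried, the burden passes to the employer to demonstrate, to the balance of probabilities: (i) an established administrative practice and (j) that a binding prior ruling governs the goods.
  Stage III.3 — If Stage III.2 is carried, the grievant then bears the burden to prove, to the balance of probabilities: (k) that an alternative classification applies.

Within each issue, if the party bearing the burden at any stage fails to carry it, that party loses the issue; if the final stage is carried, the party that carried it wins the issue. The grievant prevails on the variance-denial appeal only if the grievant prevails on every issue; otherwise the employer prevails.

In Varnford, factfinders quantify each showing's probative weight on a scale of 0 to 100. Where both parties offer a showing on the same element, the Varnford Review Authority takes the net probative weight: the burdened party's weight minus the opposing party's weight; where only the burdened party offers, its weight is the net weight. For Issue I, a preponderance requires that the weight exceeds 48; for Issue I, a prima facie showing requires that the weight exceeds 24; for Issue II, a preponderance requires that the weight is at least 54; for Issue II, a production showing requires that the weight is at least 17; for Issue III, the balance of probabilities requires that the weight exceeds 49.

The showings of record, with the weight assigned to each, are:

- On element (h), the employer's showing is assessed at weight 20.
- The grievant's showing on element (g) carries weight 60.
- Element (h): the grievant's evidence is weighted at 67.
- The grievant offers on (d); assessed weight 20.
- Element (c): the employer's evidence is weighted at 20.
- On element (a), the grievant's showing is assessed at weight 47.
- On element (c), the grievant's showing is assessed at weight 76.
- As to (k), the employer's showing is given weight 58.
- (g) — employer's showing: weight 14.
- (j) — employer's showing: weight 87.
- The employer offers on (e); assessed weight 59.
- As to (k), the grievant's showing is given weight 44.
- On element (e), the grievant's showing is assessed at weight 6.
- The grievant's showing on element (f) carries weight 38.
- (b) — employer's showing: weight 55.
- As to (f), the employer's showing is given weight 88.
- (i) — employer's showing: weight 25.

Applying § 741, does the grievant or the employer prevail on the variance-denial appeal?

— Issue I —
Stage I.1 (grievant, a preponderance, weight exceeds 48): (a) 47 ≤ 48 — fails.
  Not every element is met, so the grievant fails to carry Stage I.1.
The employer prevails on this issue.
— Issue II —
Stage II.1 — burden on grievant; standard: a preponderance (weight is at least 54).
    (c): 76 − 20 = 56 ≥ 54 [met]
  All elements met. The grievant retains the burden for Stage II.2.
Stage II.2 — burden on grievant; standard: a production showing (weight is at least 17).
    (d): 20 ≥ 17 [met]
  Stage II.2 carried; the burden shifts to the employer.
Stage II.3 — burden on employer; standard: a preponderance (weight is at least 54).
    (e): 59 − 6 = 53 < 54 [not met]
    (f): 88 − 38 = 50 < 54 [not met]
  Not every element is met, so the employer fails to carry Stage II.3.
The analysis ends at Stage II.3; the grievant prevails on this issue.
— Issue III —
Stage III.1 (grievant, the balance of probabilities, weight exceeds 49): (g) net 60−14=46 ≤ 49 — fails; (h) net 67−20=47 ≤ 49 — fails.
  The grievant does not carry Stage III.1.
The analysis ends at Stage III.1; the employer prevails on this issue.
Per-issue: Issue I → employer; Issue II → grievant; Issue III → employer. The grievant must prevail on every issue; overall, the employer prevails.

employer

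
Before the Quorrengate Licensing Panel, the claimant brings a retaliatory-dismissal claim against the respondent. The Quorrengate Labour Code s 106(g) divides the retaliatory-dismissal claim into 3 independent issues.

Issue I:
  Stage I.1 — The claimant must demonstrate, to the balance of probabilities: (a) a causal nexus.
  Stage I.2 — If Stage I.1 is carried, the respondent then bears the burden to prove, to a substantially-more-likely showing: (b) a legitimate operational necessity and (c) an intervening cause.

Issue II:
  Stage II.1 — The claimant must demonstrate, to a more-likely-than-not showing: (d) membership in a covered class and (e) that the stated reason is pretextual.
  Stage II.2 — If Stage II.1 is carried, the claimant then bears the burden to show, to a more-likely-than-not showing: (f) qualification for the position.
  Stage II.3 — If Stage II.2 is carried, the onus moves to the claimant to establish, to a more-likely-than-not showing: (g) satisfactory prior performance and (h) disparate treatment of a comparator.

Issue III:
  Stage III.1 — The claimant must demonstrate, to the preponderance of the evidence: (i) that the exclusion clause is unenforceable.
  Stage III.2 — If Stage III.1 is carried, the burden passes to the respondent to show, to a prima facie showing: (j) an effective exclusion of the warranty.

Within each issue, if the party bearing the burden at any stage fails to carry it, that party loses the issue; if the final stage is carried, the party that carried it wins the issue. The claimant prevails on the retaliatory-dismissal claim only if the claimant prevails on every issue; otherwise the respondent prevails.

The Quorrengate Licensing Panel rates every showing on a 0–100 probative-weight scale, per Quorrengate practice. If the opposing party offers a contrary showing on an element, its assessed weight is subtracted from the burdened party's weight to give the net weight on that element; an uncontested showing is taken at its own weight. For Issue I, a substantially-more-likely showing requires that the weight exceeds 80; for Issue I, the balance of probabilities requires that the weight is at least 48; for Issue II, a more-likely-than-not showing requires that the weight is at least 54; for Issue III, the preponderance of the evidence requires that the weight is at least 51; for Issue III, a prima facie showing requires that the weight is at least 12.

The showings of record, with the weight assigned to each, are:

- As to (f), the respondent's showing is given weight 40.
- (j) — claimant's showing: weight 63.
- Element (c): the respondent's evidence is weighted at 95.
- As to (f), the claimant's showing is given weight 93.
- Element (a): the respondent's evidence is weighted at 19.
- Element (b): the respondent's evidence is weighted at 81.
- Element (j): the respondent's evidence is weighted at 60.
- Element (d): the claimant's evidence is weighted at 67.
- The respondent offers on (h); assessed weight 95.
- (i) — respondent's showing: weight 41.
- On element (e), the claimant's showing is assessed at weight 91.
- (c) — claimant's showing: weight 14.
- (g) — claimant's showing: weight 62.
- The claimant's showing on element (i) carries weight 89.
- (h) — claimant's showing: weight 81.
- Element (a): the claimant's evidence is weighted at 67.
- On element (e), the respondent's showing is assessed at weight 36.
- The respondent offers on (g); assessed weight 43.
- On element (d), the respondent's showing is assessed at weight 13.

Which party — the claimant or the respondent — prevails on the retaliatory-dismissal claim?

respondent

— Issue I —
Stage I.1 — burden on claimant; standard: the balance of probabilities (weight is at least 48).
    (a): 67 − 19 = 48 ≥ 48 [met]
  The claimant carries Stage I.1; the respondent now bears the burden.
Stage I.2 — burden on respondent; standard: a substantially-more-likely showing (weight exceeds 80).
    (b): 81 > 80 [met]
    (c): 95 − 14 = 81 > 80 [met]
  Stage I.2 carried; the final stage is satisfied.
Every stage carried; the respondent prevails on this issue.
— Issue II —
Stage II.1 (claimant, a more-likely-than-not showing, weight is at least 54): (d) net 67−13=54 ≥ 54 — meets; (e) net 91−36=55 ≥ 54 — meets.
  All elements met. The claimant retains the burden for Stage II.2.
Stage II.2 (claimant, a more-likely-than-not showing, weight is at least 54): (f) net 93−40=53 < 54 — fails.
  Not every element is met, so the claimant fails to carry Stage II.2.
The respondent prevails on this issue.
— Issue III —
At Stage III.1 the claimant must meet the preponderance of the evidence (weight is at least 51): on (i) the weight is 89 less the opposing 41 gives net 48, < 51, so (i) does not meet the standard.
  Stage III.1 not carried; the claimant fails its burden.
So the respondent prevails on this issue.
Per-issue: Issue I → respondent; Issue II → respondent; Issue III → respondent. The claimant must prevail on every issue; overall, the respondent prevails.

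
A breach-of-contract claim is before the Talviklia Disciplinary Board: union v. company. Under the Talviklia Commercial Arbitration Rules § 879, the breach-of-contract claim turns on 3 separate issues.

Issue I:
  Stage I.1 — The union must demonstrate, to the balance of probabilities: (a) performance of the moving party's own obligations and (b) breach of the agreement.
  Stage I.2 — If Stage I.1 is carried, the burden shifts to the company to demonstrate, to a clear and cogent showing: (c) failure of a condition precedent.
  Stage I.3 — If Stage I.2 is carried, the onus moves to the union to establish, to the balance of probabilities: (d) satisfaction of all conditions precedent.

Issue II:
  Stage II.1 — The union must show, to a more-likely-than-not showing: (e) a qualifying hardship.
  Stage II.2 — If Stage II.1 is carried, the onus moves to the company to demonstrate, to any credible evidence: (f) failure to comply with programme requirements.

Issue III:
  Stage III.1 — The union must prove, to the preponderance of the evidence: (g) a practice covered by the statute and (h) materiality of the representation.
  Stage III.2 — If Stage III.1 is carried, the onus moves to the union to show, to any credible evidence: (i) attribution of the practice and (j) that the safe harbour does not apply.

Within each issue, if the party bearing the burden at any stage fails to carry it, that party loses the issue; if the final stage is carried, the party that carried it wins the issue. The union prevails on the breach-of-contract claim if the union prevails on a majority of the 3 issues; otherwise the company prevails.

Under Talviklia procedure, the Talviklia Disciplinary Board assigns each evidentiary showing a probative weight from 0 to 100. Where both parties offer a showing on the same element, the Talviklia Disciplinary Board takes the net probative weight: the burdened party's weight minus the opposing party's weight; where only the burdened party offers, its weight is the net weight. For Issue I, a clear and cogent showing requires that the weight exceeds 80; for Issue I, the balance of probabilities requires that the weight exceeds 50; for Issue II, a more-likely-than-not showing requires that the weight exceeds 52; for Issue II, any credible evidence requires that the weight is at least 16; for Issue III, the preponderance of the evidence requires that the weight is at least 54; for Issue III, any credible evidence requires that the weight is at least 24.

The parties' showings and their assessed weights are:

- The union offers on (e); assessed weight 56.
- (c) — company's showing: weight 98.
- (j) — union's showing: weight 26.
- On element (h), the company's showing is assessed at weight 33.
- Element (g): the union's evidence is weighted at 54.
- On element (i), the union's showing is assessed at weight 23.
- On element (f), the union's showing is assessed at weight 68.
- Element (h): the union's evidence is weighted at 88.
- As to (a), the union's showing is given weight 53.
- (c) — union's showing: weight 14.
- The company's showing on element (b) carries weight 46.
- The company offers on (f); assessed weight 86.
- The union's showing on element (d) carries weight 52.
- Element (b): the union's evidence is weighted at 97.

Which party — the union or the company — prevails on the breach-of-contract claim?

company

— Issue I —
At Stage I.1 the union must meet the balance of probabilities (weight exceeds 50): on (a) the weight is 53, which does exceed 50, so (a) meets the standard; on (b) the weight is 97 less the opposing 46 gives net 51, > 50, so (b) meets the standard.
  All elements met. The burden passes to the company.
At Stage I.2 the company must meet a clear and cogent showing (weight exceeds 80): on (c) the weight is 98 less the opposing 14 gives net 84, which does exceed 80, so (c) meets the standard.
  Stage I.2 carried; the burden shifts to the union.
At Stage I.3 the union must meet the balance of probabilities (weight exceeds 50): on (d) the weight is 52, which does exceed 50, so (d) meets the standard.
  All elements met at the final stage.
Every stage carried; the union prevails on this issue.
— Issue II —
Stage II.1 — burden on union; standard: a more-likely-than-not showing (weight exceeds 52).
    (e): 56 > 52 [met]
  The union carries Stage II.1; the company now bears the burden.
Stage II.2 — burden on company; standard: any credible evidence (weight is at least 16).
    (f): 86 − 68 = 18 ≥ 16 [met]
  The company carries the last stage.
With every stage satisfied, the company prevails on this issue.
— Issue III —
Stage III.1 (union, the preponderance of the evidence, weight is at least 54): (g) 54 ≥ 54 — meets; (h) net 88−33=55 ≥ 54 — meets.
  Stage III.1 carried; the burden remains with the union.
Stage III.2 (union, any credible evidence, weight is at least 24): (i) 23 < 24 — fails; (j) 26 ≥ 24 — meets.
  Not every element is met, so the union fails to carry Stage III.2.
The analysis ends at Stage III.2; the company prevails on this issue.
Per-issue: Issue I → union; Issue II → company; Issue III → company. The union must prevail on a majority of issues; overall, the company prevails.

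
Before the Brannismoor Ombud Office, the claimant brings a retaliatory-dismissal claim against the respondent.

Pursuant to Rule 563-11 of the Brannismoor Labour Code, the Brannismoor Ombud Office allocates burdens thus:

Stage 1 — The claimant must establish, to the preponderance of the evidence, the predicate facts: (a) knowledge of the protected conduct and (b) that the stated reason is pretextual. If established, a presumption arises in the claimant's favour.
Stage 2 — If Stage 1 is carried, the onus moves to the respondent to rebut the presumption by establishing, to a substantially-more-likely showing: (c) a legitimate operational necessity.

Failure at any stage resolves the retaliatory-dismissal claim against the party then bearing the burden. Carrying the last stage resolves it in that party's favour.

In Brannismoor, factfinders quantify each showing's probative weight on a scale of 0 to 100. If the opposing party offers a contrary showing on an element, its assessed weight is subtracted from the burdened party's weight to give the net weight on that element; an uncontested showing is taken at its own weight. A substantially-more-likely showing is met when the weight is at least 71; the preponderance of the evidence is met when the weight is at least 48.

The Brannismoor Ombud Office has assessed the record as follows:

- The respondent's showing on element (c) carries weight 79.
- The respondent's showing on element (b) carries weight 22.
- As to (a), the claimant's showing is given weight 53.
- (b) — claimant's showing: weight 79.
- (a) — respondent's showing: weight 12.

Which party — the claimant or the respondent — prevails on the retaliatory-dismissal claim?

Stage 1 (claimant, the preponderance of the evidence, weight is at least 48): (a) net 53−12=41 < 48 — fails; (b) net 79−22=57 ≥ 48 — meets.
  The claimant does not carry Stage 1.
The analysis ends at Stage 1; the respondent prevails.

respondent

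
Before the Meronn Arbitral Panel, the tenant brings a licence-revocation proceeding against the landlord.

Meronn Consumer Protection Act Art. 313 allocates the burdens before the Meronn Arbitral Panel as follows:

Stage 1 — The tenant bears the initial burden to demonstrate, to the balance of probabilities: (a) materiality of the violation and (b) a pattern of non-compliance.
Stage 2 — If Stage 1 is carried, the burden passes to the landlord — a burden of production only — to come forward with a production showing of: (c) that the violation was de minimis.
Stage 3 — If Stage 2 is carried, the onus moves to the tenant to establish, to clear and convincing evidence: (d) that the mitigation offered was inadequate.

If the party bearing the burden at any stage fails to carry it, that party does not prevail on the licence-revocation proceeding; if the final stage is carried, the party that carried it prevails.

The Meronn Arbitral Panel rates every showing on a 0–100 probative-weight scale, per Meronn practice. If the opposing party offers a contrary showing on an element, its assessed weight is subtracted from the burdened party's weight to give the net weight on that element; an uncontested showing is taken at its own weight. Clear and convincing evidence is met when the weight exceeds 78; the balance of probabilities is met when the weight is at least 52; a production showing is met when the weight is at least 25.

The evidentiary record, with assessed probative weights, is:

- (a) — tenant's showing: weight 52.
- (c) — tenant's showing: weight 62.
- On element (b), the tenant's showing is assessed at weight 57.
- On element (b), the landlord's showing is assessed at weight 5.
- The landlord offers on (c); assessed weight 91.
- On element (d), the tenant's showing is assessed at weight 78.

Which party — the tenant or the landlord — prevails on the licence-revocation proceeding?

landlord

Stage 1 (tenant, the balance of probabilities, weight is at least 52): (a) 52 ≥ 52 — meets; (b) net 57−5=52 ≥ 52 — meets.
  All elements met. The burden passes to the landlord.
Stage 2 (landlord, a production showing, weight is at least 25): (c) net 91−62=29 ≥ 25 — meets.
  The landlord carries Stage 2; the tenant now bears the burden.
Stage 3 (tenant, clear and convincing evidence, weight exceeds 78): (d) 78 ≤ 78 — fails.
  The tenant does not carry Stage 3.
The analysis ends at Stage 3; the landlord prevails.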